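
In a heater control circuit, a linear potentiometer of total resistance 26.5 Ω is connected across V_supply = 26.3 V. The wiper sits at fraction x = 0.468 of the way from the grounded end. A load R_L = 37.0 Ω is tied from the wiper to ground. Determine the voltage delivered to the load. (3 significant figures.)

V_out ≈ 10.4 V

Lower segment x·R_p = 12.40 Ω; upper segment (1−x)·R_p = 14.10 Ω.
(x·R_p) ‖ R_L = 9.289 Ω.
Loaded-divider output: V_out = 26.3 × 0.3972 = 10.45 V.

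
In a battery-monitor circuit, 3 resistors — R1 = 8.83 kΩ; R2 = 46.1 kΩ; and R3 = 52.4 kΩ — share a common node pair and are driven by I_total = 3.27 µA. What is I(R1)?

Conductances: ΣG = 1/8.83 + 1/46.1 + 1/52.4 = 0.1540 (1/kΩ).
By the current-divider rule, I = I_total · G_k/ΣG = 3.27 × 0.7353 = 2.404 µA.

I ≈ 2.40 µA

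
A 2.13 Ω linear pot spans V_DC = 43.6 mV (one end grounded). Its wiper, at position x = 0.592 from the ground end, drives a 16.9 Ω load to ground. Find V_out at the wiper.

The pot divides into 0.8690 Ω above the wiper and 1.261 Ω below.
(x·R_p) ‖ R_L = 1.173 Ω.
Loaded-divider output: V_out = 43.6 × 0.5745 = 25.05 mV.
(Unloaded: V_out = x·V_DC = 25.8 mV.)

V_out ≈ 25.0 mV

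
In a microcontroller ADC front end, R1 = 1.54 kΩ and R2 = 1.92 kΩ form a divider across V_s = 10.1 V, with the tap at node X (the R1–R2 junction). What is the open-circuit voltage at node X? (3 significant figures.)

V_th ≈ 5.60 V

Open-circuit (no load on X): V_th = V_s · R2/(R1 + R2) = 10.1 × 1.92/(1.540 + 1.92) = 5.605 V.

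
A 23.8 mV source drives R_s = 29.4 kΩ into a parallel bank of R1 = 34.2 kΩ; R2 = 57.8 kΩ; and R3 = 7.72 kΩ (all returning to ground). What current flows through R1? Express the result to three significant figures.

I ≈ 0.113 µA

Equivalent of the parallel group: R_p = 5.679 kΩ.
Node voltage V_A = V_CC · R_p/(R_s + R_p) = 23.8 × 0.1619 = 3.853 mV.
Branch current I = V_A/R1 = 3.853/34.2 = 0.1127 µA.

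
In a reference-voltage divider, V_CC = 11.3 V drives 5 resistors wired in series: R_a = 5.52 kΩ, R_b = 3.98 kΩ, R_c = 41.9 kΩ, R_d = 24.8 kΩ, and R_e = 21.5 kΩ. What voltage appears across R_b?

V ≈ 0.460 V

ΣR = 5.52 + 3.98 + 41.9 + 24.8 + 21.5 = 97.70 kΩ.
V = V_CC · R/ΣR = 11.3 × 0.04074 = 0.4603 V.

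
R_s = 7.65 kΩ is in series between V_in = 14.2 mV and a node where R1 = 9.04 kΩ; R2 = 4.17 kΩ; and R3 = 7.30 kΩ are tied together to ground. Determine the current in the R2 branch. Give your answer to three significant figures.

Equivalent of the parallel group: R_p = 2.052 kΩ.
Node voltage V_A = V_in · R_p/(R_s + R_p) = 14.2 × 0.2115 = 3.003 mV.
I(R2) = V_A / R2 = 3.003/4.17 = 0.7201 µA.

I ≈ 0.720 µA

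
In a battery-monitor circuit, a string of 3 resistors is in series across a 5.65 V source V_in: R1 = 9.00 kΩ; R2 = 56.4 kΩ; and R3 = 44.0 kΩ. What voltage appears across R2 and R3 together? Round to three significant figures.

ΣR = 9.00 + 56.4 + 44.0 = 109.4 kΩ.
R_{R2..R3} = 56.4 + 44.0 = 100.4 kΩ.
Voltage divider: V = V_in · (100.4 / 109.4) = 5.65 × 0.9177 = 5.185 V.

V ≈ 5.19 V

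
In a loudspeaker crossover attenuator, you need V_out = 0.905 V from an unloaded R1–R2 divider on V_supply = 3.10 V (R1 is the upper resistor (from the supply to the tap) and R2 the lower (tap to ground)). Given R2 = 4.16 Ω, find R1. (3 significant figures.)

Required fraction k = V_out/V_supply = 0.2919.
So R1 = R2 · (V_supply/V_out − 1) = 4.16 × (3.10/0.905 − 1) = 4.16 × 2.425 = 10.09 Ω.

R1 ≈ 10.1 Ω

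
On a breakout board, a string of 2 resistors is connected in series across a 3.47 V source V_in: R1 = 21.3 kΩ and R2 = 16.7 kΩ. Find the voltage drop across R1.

V ≈ 1.95 V

Total series resistance ΣR = 21.3 + 16.7 = 38.00 kΩ.
Voltage divider: V = V_in · (21.30 / 38.00) = 3.47 × 0.5605 = 1.945 V.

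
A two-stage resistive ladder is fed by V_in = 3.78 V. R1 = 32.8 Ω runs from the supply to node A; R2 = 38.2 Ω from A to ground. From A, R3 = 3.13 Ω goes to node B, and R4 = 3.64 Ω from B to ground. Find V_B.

V_B ≈ 0.303 V

Node A sees R2 in parallel with the series input of stage 2, R3 + R4 = 6.770 Ω.
Effective lower resistance at A: R2 ‖ 6.770 = 5.751 Ω.
So V_A = 3.78 × 0.1492 = 0.5639 V.
Then the unloaded second divider: V_B = V_A × R4/(R3+R4) = 0.5639 × 0.5377 = 0.3032 V.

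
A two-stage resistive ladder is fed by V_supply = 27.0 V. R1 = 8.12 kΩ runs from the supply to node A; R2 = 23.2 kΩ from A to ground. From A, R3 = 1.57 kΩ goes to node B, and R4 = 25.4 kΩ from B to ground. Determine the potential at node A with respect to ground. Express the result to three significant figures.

Node A sees R2 in parallel with the series input of stage 2, R3 + R4 = 26.97 kΩ.
R2 ‖ (R3+R4) = 12.47 kΩ.
V_A = 27.0 × 12.47/(8.12 + 12.47) = 16.35 V.

V_A ≈ 16.4 V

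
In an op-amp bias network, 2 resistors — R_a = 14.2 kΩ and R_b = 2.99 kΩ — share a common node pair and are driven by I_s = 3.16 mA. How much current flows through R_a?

Two-branch current divider: I_k = I_s · R_other/(R_1 + R_2).
So I = 3.16 × 2.99/17.19 = 0.5496 mA.

I ≈ 0.550 mA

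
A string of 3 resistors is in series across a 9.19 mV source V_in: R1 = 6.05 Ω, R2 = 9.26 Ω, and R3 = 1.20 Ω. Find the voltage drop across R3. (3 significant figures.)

ΣR = 6.05 + 9.26 + 1.20 = 16.51 Ω.
Voltage divider: V = V_in · (1.200 / 16.51) = 9.19 × 0.07268 = 0.6680 mV.

V ≈ 0.668 mV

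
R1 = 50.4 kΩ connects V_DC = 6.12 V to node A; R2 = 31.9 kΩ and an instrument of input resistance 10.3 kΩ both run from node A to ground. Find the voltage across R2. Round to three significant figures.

V_out ≈ 0.819 V

The load sits in parallel with R2, giving an effective lower resistance R2' = R2·R_L/(R2+R_L) = 7.786 kΩ.
Then V_out = V_DC · R2'/(R1 + R2') = 6.12 × 7.786/58.19 = 0.8189 V.
(Unloaded it would be 2.37 V; the load pulls it down.)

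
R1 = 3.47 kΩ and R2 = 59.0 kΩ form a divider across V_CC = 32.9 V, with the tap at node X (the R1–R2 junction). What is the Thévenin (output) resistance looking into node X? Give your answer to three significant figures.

R_th ≈ 3.28 kΩ

Looking into X with the source shorted: R_th = R1·R2/(R1+R2) = 3.470 × 59.0/62.47 = 3.277 kΩ.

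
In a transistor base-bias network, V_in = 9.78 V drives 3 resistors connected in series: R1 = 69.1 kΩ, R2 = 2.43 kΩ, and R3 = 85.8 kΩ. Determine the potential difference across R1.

V ≈ 4.30 V

ΣR = 69.1 + 2.43 + 85.8 = 157.3 kΩ.
Voltage divider: V = V_in · (69.10 / 157.3) = 9.78 × 0.4392 = 4.295 V.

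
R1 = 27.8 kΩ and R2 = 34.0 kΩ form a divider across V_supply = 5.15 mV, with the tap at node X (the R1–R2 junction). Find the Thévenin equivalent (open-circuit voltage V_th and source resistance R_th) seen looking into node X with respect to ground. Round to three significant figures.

V_th ≈ 2.83 mV, R_th ≈ 15.3 kΩ

V_th is the unloaded tap voltage: V_supply · R2/(R1+R2) = 5.15 × 0.5502 = 2.833 mV.
Zeroing V_supply shorts the top of R1 to ground, so R_th = R1 ‖ R2 = 15.29 kΩ.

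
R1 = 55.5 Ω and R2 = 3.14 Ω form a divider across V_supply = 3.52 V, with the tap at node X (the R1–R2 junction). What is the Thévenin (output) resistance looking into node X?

R_th ≈ 2.97 Ω

With V_supply suppressed (replaced by a short), R_th = R1 ‖ R2 = (55.50 × 3.14)/(55.50 + 3.14) = 2.972 Ω.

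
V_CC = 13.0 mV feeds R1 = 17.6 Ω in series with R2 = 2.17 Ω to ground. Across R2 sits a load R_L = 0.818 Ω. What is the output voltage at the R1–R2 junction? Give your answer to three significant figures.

First combine the lower leg with the load: R2 ‖ R_L = 0.5941 Ω.
Then V_out = V_CC · R2'/(R1 + R2') = 13.0 × 0.5941/18.19 = 0.4245 mV.

V_out ≈ 0.424 mV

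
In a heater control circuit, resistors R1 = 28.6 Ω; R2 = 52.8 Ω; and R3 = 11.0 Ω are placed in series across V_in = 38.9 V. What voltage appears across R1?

V ≈ 12.0 V

Series total: ΣR = 28.6 + 52.8 + 11.0 = 92.40 Ω.
By the voltage-divider rule, V = 38.9 × 28.60/92.40 = 12.04 V.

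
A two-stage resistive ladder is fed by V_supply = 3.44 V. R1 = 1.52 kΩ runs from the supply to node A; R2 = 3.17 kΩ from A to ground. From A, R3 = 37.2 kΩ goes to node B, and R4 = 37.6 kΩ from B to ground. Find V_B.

Looking into the second stage from A: R3 + R4 = 74.80 kΩ appears in parallel with R2.
R2 ‖ (R3+R4) = 3.041 kΩ.
First divider: V_A = V_supply · 3.041/(1.52 + 3.041) = 2.294 V.
Then the unloaded second divider: V_B = V_A × R4/(R3+R4) = 2.294 × 0.5027 = 1.153 V.

V_B ≈ 1.15 V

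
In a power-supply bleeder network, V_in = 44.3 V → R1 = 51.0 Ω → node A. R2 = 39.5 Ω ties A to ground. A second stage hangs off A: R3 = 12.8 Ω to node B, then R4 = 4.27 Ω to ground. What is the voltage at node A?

Looking into the second stage from A: R3 + R4 = 17.07 Ω appears in parallel with R2.
Effective lower resistance at A: R2 ‖ 17.07 = 11.92 Ω.
First divider: V_A = V_in · 11.92/(51.0 + 11.92) = 8.392 V.

V_A ≈ 8.39 V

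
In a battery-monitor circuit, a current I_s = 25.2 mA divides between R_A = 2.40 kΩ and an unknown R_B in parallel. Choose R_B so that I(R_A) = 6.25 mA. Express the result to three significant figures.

The fraction through R_A equals R_B/(R_A+R_B).
With f = 0.2480, R_B = R_A · f/(1−f) = 2.40 × 0.3298 = 0.7916 kΩ.

R_B ≈ 0.792 kΩ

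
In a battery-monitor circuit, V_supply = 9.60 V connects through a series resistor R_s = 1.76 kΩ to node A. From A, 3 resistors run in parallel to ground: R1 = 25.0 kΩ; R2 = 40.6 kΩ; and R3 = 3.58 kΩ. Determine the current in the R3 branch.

I ≈ 1.67 mA

Combine the parallel branches: R_p = (1/25.0 + 1/40.6 + 1/3.58)⁻¹ = 2.907 kΩ.
V_A = 9.60 × 2.907/4.667 = 5.980 V.
I(R3) = V_A / R3 = 5.980/3.58 = 1.670 mA.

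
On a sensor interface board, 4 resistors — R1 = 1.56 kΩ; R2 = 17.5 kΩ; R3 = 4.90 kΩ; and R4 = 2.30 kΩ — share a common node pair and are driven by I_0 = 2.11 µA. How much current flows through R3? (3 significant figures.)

I ≈ 0.322 µA

Conductances: ΣG = 1/1.56 + 1/17.5 + 1/4.90 + 1/2.30 = 1.337 (1/kΩ).
R3 takes the fraction G_k/ΣG = 0.2041/1.337 = 0.1526, so I = 2.11 × 0.1526 = 0.3221 µA.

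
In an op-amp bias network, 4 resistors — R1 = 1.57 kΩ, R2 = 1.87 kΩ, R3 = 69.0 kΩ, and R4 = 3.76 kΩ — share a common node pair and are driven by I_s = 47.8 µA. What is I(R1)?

I ≈ 21.0 µA

Total conductance ΣG = 1/1.57 + 1/1.87 + 1/69.0 + 1/3.76 = 1.452 (units of 1/kΩ).
Current divider: I(R1) = I_s · G_k/ΣG = 47.8 × (0.6369/1.452) = 47.8 × 0.4386 = 20.97 µA.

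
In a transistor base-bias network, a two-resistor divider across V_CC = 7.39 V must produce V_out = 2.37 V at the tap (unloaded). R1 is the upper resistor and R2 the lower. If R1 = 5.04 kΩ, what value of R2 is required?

V_out/V_CC = R2/(R1+R2) = 0.3207.
So R2 = R1 · V_out/(V_CC − V_out) = 5.04 × 2.37/(7.39 − 2.37) = 5.04 × 0.4721 = 2.379 kΩ.

R2 ≈ 2.38 kΩ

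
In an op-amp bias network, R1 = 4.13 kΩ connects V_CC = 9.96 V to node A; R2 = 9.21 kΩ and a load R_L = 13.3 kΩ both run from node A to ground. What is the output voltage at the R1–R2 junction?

V_out ≈ 5.66 V

R2 ‖ R_L = (9.21 × 13.3)/(9.21 + 13.3) = 5.442 kΩ.
Voltage divider with the loaded lower leg: V_out = 9.96 × 5.442/(4.13 + 5.442) = 9.96 × 0.5685 = 5.662 V.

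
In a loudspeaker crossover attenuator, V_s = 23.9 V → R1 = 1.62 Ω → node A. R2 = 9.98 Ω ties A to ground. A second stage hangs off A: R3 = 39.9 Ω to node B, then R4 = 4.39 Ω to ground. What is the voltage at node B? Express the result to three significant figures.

Node A sees R2 in parallel with the series input of stage 2, R3 + R4 = 44.29 Ω.
Effective lower resistance at A: R2 ‖ 44.29 = 8.145 Ω.
V_A = 23.9 × 8.145/(1.62 + 8.145) = 19.93 V.
V_B = V_A × 0.09912 = 1.976 V.

V_B ≈ 1.98 V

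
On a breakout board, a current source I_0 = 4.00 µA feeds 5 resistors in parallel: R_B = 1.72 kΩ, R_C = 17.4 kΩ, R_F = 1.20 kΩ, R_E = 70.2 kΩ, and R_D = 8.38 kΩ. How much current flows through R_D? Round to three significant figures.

I ≈ 0.297 µA

Total conductance ΣG = 1/1.72 + 1/17.4 + 1/1.20 + 1/70.2 + 1/8.38 = 1.606 (units of 1/kΩ).
Current divider: I(R_D) = I_0 · G_k/ΣG = 4.00 × (0.1193/1.606) = 4.00 × 0.07431 = 0.2973 µA.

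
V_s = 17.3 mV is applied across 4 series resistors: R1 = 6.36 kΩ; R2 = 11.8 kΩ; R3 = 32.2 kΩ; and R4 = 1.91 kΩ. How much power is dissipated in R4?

P ≈ 0.209 nW

ΣR = 52.27 kΩ → I = 17.3/52.27 = 0.3310 µA.
P(R4) = I²·R4 = (0.3310)² × 1.91 = 0.2092 nW.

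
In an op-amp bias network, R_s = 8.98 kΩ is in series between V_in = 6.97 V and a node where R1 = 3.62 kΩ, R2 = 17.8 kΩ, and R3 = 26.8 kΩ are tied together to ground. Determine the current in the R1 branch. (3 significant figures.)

I ≈ 0.446 mA

Equivalent of the parallel group: R_p = 2.705 kΩ.
V_A by voltage divider: V_A = 6.97 × 2.705/(8.98 + 2.705) = 1.613 V.
Branch current I = V_A/R1 = 1.613/3.62 = 0.4457 mA.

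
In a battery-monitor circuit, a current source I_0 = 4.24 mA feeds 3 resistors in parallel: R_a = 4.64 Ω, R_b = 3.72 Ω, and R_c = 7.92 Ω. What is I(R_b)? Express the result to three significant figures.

I ≈ 1.87 mA

Conductances: ΣG = 1/4.64 + 1/3.72 + 1/7.92 = 0.6106 (1/Ω).
Current divider: I(R_b) = I_0 · G_k/ΣG = 4.24 × (0.2688/0.6106) = 4.24 × 0.4403 = 1.867 mA.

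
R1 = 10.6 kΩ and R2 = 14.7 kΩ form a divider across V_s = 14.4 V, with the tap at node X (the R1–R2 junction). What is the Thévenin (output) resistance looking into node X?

Looking into X with the source shorted: R_th = R1·R2/(R1+R2) = 10.60 × 14.7/25.30 = 6.159 kΩ.

R_th ≈ 6.16 kΩ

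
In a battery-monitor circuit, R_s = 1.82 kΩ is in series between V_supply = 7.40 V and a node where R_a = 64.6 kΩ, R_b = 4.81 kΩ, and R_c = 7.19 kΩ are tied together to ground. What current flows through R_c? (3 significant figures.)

I ≈ 0.620 mA

Equivalent of the parallel group: R_p = 2.759 kΩ.
V_A by voltage divider: V_A = 7.40 × 2.759/(1.82 + 2.759) = 4.459 V.
I(R_c) = V_A / R_c = 4.459/7.19 = 0.6201 mA.
(Check via current divider: I_total = 1.616 mA; share G_k/ΣG = 0.3837 → same result.)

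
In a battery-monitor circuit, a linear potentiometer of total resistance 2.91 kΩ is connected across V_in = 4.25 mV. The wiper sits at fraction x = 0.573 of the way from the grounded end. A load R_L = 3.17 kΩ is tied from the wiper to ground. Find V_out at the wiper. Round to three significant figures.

V_out ≈ 1.99 mV

Lower segment x·R_p = 1.667 kΩ; upper segment (1−x)·R_p = 1.243 kΩ.
(x·R_p) ‖ R_L = 1.093 kΩ.
Loaded-divider output: V_out = 4.25 × 0.4679 = 1.989 mV.
(Unloaded: V_out = x·V_in = 2.44 mV.)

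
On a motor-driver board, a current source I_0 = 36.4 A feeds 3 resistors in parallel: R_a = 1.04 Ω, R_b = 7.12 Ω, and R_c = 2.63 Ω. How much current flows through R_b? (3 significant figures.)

ΣG = 1/1.04 + 1/7.12 + 1/2.63 = 1.482.
By the current-divider rule, I = I_0 · G_k/ΣG = 36.4 × 0.09476 = 3.449 A.

I ≈ 3.45 A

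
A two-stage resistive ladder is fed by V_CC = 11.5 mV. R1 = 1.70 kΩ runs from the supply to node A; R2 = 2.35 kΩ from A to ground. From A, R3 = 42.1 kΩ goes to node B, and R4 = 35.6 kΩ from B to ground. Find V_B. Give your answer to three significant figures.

Node A sees R2 in parallel with the series input of stage 2, R3 + R4 = 77.70 kΩ.
Effective lower resistance at A: R2 ‖ 77.70 = 2.281 kΩ.
First divider: V_A = V_CC · 2.281/(1.70 + 2.281) = 6.589 mV.
Stage 2 is unloaded, so V_B = V_A · R4/(R3+R4) = 6.589 × 35.6/77.70 = 3.019 mV.

V_B ≈ 3.02 mV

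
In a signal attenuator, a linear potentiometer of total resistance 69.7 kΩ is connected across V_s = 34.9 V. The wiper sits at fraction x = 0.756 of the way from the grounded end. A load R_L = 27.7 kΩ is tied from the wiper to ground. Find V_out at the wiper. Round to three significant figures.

V_out ≈ 18.0 V

Lower segment x·R_p = 52.69 kΩ; upper segment (1−x)·R_p = 17.01 kΩ.
(x·R_p) ‖ R_L = 18.16 kΩ.
V_out = 34.9 × 18.16/(17.01 + 18.16) = 18.02 V.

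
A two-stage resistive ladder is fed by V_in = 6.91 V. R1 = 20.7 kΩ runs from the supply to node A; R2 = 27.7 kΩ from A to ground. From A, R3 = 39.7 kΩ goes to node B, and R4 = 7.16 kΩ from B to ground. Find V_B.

V_B ≈ 0.482 V

Node A sees R2 in parallel with the series input of stage 2, R3 + R4 = 46.86 kΩ.
Effective lower resistance at A: R2 ‖ 46.86 = 17.41 kΩ.
V_A = 6.91 × 17.41/(20.7 + 17.41) = 3.157 V.
Then the unloaded second divider: V_B = V_A × R4/(R3+R4) = 3.157 × 0.1528 = 0.4823 V.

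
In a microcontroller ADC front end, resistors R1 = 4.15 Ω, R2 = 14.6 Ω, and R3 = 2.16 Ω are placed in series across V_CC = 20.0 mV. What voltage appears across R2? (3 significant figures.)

V ≈ 14.0 mV

Series total: ΣR = 4.15 + 14.6 + 2.16 = 20.91 Ω.
V = V_CC · R/ΣR = 20.0 × 0.6982 = 13.96 mV.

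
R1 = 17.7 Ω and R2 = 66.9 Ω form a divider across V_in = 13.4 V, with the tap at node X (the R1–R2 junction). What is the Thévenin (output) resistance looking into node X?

Looking into X with the source shorted: R_th = R1·R2/(R1+R2) = 17.70 × 66.9/84.60 = 14.00 Ω.

R_th ≈ 14.0 Ω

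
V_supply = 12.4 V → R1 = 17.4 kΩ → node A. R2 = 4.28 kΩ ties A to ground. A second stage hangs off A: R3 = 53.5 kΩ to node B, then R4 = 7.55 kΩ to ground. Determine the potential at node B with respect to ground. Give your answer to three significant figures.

V_B ≈ 0.287 V

The second stage (R3 + R4 = 61.05 kΩ) loads node A in parallel with R2.
Effective lower resistance at A: R2 ‖ 61.05 = 4.000 kΩ.
So V_A = 12.4 × 0.1869 = 2.318 V.
V_B = V_A × 0.1237 = 0.2866 V.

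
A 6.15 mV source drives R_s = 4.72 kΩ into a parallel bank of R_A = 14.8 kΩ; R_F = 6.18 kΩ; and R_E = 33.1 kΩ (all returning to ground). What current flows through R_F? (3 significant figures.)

Equivalent of the parallel group: R_p = 3.852 kΩ.
V_A by voltage divider: V_A = 6.15 × 3.852/(4.72 + 3.852) = 2.764 mV.
Branch current I = V_A/R_F = 2.764/6.18 = 0.4472 µA.
(Check via current divider: I_total = 0.7174 µA; share G_k/ΣG = 0.6233 → same result.)

I ≈ 0.447 µA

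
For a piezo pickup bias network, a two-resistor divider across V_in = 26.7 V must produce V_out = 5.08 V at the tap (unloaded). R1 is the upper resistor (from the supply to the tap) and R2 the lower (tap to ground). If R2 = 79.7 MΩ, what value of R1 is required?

Required fraction k = V_out/V_in = 0.1903.
So R1 = R2 · (V_in/V_out − 1) = 79.7 × (26.7/5.08 − 1) = 79.7 × 4.256 = 339.2 MΩ.

R1 ≈ 339 MΩ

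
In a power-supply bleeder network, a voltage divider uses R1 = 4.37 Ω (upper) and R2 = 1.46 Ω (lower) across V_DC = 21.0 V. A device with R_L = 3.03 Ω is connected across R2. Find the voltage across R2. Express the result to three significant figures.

First combine the lower leg with the load: R2 ‖ R_L = 0.9853 Ω.
Voltage divider with the loaded lower leg: V_out = 21.0 × 0.9853/(4.37 + 0.9853) = 21.0 × 0.1840 = 3.864 V.

V_out ≈ 3.86 V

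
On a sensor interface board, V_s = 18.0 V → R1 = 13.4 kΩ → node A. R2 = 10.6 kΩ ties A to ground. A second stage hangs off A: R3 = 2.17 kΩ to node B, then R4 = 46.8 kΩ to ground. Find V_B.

Node A sees R2 in parallel with the series input of stage 2, R3 + R4 = 48.97 kΩ.
R2 ‖ (R3+R4) = 8.714 kΩ.
V_A = 18.0 × 8.714/(13.4 + 8.714) = 7.093 V.
Stage 2 is unloaded, so V_B = V_A · R4/(R3+R4) = 7.093 × 46.8/48.97 = 6.778 V.

V_B ≈ 6.78 V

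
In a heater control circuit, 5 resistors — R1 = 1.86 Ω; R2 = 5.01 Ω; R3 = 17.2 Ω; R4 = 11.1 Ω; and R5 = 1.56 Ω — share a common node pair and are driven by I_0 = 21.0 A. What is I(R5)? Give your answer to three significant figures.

Conductances: ΣG = 1/1.86 + 1/5.01 + 1/17.2 + 1/11.1 + 1/1.56 = 1.526 (1/Ω).
R5 takes the fraction G_k/ΣG = 0.6410/1.526 = 0.4199, so I = 21.0 × 0.4199 = 8.819 A.

I ≈ 8.82 A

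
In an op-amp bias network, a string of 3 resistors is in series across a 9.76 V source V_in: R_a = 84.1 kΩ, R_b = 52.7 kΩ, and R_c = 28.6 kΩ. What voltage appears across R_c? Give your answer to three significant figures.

V ≈ 1.69 V

Total series resistance ΣR = 84.1 + 52.7 + 28.6 = 165.4 kΩ.
V = V_in · R/ΣR = 9.76 × 0.1729 = 1.688 V.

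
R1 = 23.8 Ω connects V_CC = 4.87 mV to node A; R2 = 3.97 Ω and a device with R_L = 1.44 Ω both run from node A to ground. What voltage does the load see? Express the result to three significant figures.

First combine the lower leg with the load: R2 ‖ R_L = 1.057 Ω.
Now apply the divider: V_out = 4.87 × 0.04251 = 0.2070 mV.
(Unloaded it would be 0.696 mV; the load pulls it down.)

V_out ≈ 0.207 mV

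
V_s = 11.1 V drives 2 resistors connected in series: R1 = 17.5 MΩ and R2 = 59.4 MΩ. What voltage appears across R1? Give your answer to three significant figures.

V ≈ 2.53 V

ΣR = 17.5 + 59.4 = 76.90 MΩ.
By the voltage-divider rule, V = 11.1 × 17.50/76.90 = 2.526 V.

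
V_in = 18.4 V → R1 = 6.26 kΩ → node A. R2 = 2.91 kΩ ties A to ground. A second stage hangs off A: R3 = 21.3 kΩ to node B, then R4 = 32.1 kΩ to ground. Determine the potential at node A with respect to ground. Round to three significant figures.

V_A ≈ 5.63 V

Node A sees R2 in parallel with the series input of stage 2, R3 + R4 = 53.40 kΩ.
R2 ‖ (R3+R4) = 2.760 kΩ.
V_A = 18.4 × 2.760/(6.26 + 2.760) = 5.630 V.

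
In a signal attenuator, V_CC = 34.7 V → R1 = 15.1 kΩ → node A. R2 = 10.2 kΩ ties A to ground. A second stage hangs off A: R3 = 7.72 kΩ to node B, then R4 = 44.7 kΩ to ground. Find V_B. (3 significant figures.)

V_B ≈ 10.7 V

Looking into the second stage from A: R3 + R4 = 52.42 kΩ appears in parallel with R2.
R2 ‖ (R3+R4) = 8.539 kΩ.
First divider: V_A = V_CC · 8.539/(15.1 + 8.539) = 12.53 V.
V_B = V_A × 0.8527 = 10.69 V.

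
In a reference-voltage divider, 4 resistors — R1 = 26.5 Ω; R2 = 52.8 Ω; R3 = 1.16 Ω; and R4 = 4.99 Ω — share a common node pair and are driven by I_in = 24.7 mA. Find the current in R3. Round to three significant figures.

I ≈ 19.0 mA

Total conductance ΣG = 1/26.5 + 1/52.8 + 1/1.16 + 1/4.99 = 1.119 (units of 1/Ω).
By the current-divider rule, I = I_in · G_k/ΣG = 24.7 × 0.7703 = 19.03 mA.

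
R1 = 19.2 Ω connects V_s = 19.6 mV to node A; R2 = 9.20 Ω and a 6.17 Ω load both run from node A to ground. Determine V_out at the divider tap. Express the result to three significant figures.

R2 ‖ R_L = (9.20 × 6.17)/(9.20 + 6.17) = 3.693 Ω.
Now apply the divider: V_out = 19.6 × 0.1613 = 3.162 mV.
(Unloaded it would be 6.35 mV; the load pulls it down.)

V_out ≈ 3.16 mV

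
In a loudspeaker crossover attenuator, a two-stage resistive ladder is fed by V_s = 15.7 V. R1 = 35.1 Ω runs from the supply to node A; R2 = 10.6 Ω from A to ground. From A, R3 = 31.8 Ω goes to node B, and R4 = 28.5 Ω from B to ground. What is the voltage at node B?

Looking into the second stage from A: R3 + R4 = 60.30 Ω appears in parallel with R2.
Effective lower resistance at A: R2 ‖ 60.30 = 9.015 Ω.
So V_A = 15.7 × 0.2044 = 3.208 V.
Stage 2 is unloaded, so V_B = V_A · R4/(R3+R4) = 3.208 × 28.5/60.30 = 1.516 V.

V_B ≈ 1.52 V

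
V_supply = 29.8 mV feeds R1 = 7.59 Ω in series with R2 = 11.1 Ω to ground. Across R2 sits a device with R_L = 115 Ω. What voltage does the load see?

The load sits in parallel with R2, giving an effective lower resistance R2' = R2·R_L/(R2+R_L) = 10.12 Ω.
Then V_out = V_supply · R2'/(R1 + R2') = 29.8 × 10.12/17.71 = 17.03 mV.
(Unloaded it would be 17.7 mV; the load pulls it down.)

V_out ≈ 17.0 mV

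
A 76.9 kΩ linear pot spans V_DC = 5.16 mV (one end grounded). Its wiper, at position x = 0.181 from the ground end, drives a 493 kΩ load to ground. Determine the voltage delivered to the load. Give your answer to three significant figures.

V_out ≈ 0.913 mV

The pot divides into 62.98 kΩ above the wiper and 13.92 kΩ below.
Lower segment in parallel with the load: 13.92 ‖ 493 = 13.54 kΩ.
Then V_out = V_DC · 13.54/(62.98 + 13.54) = 0.9129 mV.
(Unloaded: V_out = x·V_DC = 0.934 mV.)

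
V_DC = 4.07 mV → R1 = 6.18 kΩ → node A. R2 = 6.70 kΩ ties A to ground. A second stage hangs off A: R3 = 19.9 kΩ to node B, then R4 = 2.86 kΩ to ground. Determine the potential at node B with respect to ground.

V_B ≈ 0.233 mV

The second stage (R3 + R4 = 22.76 kΩ) loads node A in parallel with R2.
Effective lower resistance at A: R2 ‖ 22.76 = 5.176 kΩ.
So V_A = 4.07 × 0.4558 = 1.855 mV.
Stage 2 is unloaded, so V_B = V_A · R4/(R3+R4) = 1.855 × 2.86/22.76 = 0.2331 mV.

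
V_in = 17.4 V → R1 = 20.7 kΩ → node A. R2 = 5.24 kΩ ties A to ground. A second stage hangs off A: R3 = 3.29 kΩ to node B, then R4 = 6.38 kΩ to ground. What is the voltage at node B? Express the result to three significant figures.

The second stage (R3 + R4 = 9.670 kΩ) loads node A in parallel with R2.
R2 ‖ (R3+R4) = 3.398 kΩ.
V_A = 17.4 × 3.398/(20.7 + 3.398) = 2.454 V.
V_B = V_A × 0.6598 = 1.619 V.

V_B ≈ 1.62 V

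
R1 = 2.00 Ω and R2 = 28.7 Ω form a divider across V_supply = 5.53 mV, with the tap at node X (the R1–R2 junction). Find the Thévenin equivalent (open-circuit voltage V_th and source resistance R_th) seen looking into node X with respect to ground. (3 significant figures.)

Open-circuit (no load on X): V_th = V_supply · R2/(R1 + R2) = 5.53 × 28.7/(2.000 + 28.7) = 5.170 mV.
Zeroing V_supply shorts the top of R1 to ground, so R_th = R1 ‖ R2 = 1.870 Ω.

V_th ≈ 5.17 mV, R_th ≈ 1.87 Ω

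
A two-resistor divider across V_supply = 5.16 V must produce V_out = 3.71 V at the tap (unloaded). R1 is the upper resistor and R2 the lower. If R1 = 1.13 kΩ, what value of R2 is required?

V_out/V_supply = R2/(R1+R2) = 0.7190.
R2 = R1 · 0.7190/(1 − 0.7190) = 2.891 kΩ.

R2 ≈ 2.89 kΩ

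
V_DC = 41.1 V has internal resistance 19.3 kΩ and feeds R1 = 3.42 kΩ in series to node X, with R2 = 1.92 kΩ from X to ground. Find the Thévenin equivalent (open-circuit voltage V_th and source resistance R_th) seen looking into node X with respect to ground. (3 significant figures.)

V_th ≈ 3.20 V, R_th ≈ 1.77 kΩ

R1' = 19.3 + 3.42 = 22.72 kΩ (source resistance + R1).
Open-circuit (no load on X): V_th = V_DC · R2/(R1' + R2) = 41.1 × 1.92/(22.72 + 1.92) = 3.203 V.
Looking into X with the source shorted: R_th = R1'·R2/(R1'+R2) = 22.72 × 1.92/24.64 = 1.770 kΩ.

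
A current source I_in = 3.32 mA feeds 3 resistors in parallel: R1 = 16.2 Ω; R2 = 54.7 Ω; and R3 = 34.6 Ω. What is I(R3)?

ΣG = 1/16.2 + 1/54.7 + 1/34.6 = 0.1089.
By the current-divider rule, I = I_in · G_k/ΣG = 3.32 × 0.2654 = 0.8810 mA.

I ≈ 0.881 mA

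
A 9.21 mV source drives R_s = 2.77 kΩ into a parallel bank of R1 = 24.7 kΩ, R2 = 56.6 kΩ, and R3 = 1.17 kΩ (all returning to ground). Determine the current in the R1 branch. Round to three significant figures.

I ≈ 0.106 µA

Parallel bank: R_p = 1/(1/24.7 + 1/56.6 + 1/1.17) = 1.095 kΩ.
Node voltage V_A = V_DC · R_p/(R_s + R_p) = 9.21 × 0.2834 = 2.610 mV.
I(R1) = V_A / R1 = 2.610/24.7 = 0.1057 µA.
(Check via current divider: I_total = 2.383 µA; share G_k/ΣG = 0.04435 → same result.)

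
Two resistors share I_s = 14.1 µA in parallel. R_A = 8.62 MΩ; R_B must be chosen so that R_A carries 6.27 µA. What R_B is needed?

Two-branch current divider: I_A = I_s · R_B/(R_A + R_B).
With f = 0.4447, R_B = R_A · f/(1−f) = 8.62 × 0.8008 = 6.903 MΩ.

R_B ≈ 6.90 MΩ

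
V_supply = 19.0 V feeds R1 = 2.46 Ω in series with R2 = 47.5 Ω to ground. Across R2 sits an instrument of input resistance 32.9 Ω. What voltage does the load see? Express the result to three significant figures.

V_out ≈ 16.9 V

The load sits in parallel with R2, giving an effective lower resistance R2' = R2·R_L/(R2+R_L) = 19.44 Ω.
Voltage divider with the loaded lower leg: V_out = 19.0 × 19.44/(2.46 + 19.44) = 19.0 × 0.8877 = 16.87 V.
(Unloaded it would be 18.1 V; the load pulls it down.)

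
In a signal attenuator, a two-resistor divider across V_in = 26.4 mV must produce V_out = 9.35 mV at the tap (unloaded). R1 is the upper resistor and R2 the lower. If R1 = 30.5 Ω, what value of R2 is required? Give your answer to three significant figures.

Required fraction k = V_out/V_in = 0.3542.
Rearranging, R2 = R1·k/(1−k) = 30.5 × 0.5484 = 16.73 Ω.

R2 ≈ 16.7 Ω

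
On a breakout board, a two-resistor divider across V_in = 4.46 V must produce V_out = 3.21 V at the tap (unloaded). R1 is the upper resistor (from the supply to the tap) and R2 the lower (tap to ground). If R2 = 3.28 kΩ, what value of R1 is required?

R1 ≈ 1.28 kΩ

Required fraction k = V_out/V_in = 0.7197.
So R1 = R2 · (V_in/V_out − 1) = 3.28 × (4.46/3.21 − 1) = 3.28 × 0.3894 = 1.277 kΩ.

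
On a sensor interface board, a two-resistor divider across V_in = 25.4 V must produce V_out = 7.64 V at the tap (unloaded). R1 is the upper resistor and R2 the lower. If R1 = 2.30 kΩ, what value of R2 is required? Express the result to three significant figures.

The divider ratio is R2/(R1+R2) = 7.64/25.4 = 0.3008.
Rearranging, R2 = R1·k/(1−k) = 2.30 × 0.4302 = 0.9894 kΩ.

R2 ≈ 0.989 kΩ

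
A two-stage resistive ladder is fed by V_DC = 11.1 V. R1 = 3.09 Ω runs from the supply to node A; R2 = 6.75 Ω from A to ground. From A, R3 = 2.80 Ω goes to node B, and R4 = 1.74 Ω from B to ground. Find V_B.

V_B ≈ 1.99 V

The second stage (R3 + R4 = 4.540 Ω) loads node A in parallel with R2.
Effective lower resistance at A: R2 ‖ 4.540 = 2.714 Ω.
So V_A = 11.1 × 0.4676 = 5.191 V.
Stage 2 is unloaded, so V_B = V_A · R4/(R3+R4) = 5.191 × 1.74/4.540 = 1.989 V.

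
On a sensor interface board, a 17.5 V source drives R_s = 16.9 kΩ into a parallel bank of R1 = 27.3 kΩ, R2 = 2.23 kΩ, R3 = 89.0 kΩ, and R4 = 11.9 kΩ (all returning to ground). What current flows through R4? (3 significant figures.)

I ≈ 0.136 mA

Combine the parallel branches: R_p = (1/27.3 + 1/2.23 + 1/89.0 + 1/11.9)⁻¹ = 1.723 kΩ.
V_A = 17.5 × 1.723/18.62 = 1.619 V.
Branch current I = V_A/R4 = 1.619/11.9 = 0.1361 mA.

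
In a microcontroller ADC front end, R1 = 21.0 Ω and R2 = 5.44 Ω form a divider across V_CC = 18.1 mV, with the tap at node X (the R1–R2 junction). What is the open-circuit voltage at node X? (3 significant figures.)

V_th ≈ 3.72 mV

With X open, the divider is unloaded: V_th = 18.1 × 5.44/26.44 = 3.724 mV.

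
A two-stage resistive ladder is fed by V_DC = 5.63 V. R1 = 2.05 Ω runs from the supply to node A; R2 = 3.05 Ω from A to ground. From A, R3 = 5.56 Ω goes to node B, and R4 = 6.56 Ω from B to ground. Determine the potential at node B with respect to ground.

V_B ≈ 1.65 V

Node A sees R2 in parallel with the series input of stage 2, R3 + R4 = 12.12 Ω.
R2 ‖ (R3+R4) = 2.437 Ω.
So V_A = 5.63 × 0.5431 = 3.058 V.
Then the unloaded second divider: V_B = V_A × R4/(R3+R4) = 3.058 × 0.5413 = 1.655 V.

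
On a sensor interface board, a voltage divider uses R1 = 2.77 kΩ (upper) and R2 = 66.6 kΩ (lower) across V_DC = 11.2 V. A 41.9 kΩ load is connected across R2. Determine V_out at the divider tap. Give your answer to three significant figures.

First combine the lower leg with the load: R2 ‖ R_L = 25.72 kΩ.
Voltage divider with the loaded lower leg: V_out = 11.2 × 25.72/(2.77 + 25.72) = 11.2 × 0.9028 = 10.11 V.
(Unloaded it would be 10.8 V; the load pulls it down.)

V_out ≈ 10.1 V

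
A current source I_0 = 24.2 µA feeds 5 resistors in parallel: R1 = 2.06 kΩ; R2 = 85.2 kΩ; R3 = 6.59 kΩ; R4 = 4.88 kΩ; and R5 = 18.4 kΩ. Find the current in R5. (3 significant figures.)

I ≈ 1.45 µA

Total conductance ΣG = 1/2.06 + 1/85.2 + 1/6.59 + 1/4.88 + 1/18.4 = 0.9082 (units of 1/kΩ).
By the current-divider rule, I = I_0 · G_k/ΣG = 24.2 × 0.05984 = 1.448 µA.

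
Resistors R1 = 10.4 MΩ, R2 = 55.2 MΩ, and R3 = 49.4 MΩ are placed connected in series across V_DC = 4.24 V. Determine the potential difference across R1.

Total series resistance ΣR = 10.4 + 55.2 + 49.4 = 115.0 MΩ.
By the voltage-divider rule, V = 4.24 × 10.40/115.0 = 0.3834 V.

V ≈ 0.383 V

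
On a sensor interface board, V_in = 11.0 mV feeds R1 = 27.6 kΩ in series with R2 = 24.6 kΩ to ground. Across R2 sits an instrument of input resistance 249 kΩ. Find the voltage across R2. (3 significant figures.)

V_out ≈ 4.93 mV

First combine the lower leg with the load: R2 ‖ R_L = 22.39 kΩ.
Then V_out = V_in · R2'/(R1 + R2') = 11.0 × 22.39/49.99 = 4.927 mV.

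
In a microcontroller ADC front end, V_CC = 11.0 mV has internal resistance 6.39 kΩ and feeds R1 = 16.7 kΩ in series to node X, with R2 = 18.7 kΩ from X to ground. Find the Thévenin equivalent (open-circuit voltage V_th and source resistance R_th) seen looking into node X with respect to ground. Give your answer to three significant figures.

V_th ≈ 4.92 mV, R_th ≈ 10.3 kΩ

R1' = 6.39 + 16.7 = 23.09 kΩ (source resistance + R1).
Open-circuit (no load on X): V_th = V_CC · R2/(R1' + R2) = 11.0 × 18.7/(23.09 + 18.7) = 4.922 mV.
Zeroing V_CC shorts the top of R1' to ground, so R_th = R1' ‖ R2 = 10.33 kΩ.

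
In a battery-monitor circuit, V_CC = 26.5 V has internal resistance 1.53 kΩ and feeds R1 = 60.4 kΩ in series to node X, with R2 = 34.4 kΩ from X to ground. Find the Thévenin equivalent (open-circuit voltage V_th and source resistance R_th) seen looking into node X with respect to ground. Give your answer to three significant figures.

V_th ≈ 9.46 V, R_th ≈ 22.1 kΩ

R1' = 1.53 + 60.4 = 61.93 kΩ (source resistance + R1).
Open-circuit (no load on X): V_th = V_CC · R2/(R1' + R2) = 26.5 × 34.4/(61.93 + 34.4) = 9.463 V.
With V_CC suppressed (replaced by a short), R_th = R1' ‖ R2 = (61.93 × 34.4)/(61.93 + 34.4) = 22.12 kΩ.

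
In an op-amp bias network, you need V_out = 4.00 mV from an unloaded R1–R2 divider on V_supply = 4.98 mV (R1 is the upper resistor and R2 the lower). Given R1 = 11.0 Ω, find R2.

V_out/V_supply = R2/(R1+R2) = 0.8032.
R2 = R1 · 0.8032/(1 − 0.8032) = 44.90 Ω.

R2 ≈ 44.9 Ω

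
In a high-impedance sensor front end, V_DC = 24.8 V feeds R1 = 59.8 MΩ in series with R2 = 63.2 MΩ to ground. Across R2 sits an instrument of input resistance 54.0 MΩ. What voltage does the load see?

R2 ‖ R_L = (63.2 × 54.0)/(63.2 + 54.0) = 29.12 MΩ.
Then V_out = V_DC · R2'/(R1 + R2') = 24.8 × 29.12/88.92 = 8.122 V.

V_out ≈ 8.12 V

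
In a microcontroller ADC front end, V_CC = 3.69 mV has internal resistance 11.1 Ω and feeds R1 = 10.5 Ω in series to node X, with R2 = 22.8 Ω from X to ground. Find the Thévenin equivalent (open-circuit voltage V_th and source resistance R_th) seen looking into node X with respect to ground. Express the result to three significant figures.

R1' = 11.1 + 10.5 = 21.60 Ω (source resistance + R1).
V_th is the unloaded tap voltage: V_CC · R2/(R1'+R2) = 3.69 × 0.5135 = 1.895 mV.
Zeroing V_CC shorts the top of R1' to ground, so R_th = R1' ‖ R2 = 11.09 Ω.

V_th ≈ 1.89 mV, R_th ≈ 11.1 Ω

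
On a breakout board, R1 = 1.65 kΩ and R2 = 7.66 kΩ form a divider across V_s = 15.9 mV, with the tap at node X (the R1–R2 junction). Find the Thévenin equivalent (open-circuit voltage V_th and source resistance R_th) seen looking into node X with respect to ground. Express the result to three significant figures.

With X open, the divider is unloaded: V_th = 15.9 × 7.66/9.310 = 13.08 mV.
Zeroing V_s shorts the top of R1 to ground, so R_th = R1 ‖ R2 = 1.358 kΩ.

V_th ≈ 13.1 mV, R_th ≈ 1.36 kΩ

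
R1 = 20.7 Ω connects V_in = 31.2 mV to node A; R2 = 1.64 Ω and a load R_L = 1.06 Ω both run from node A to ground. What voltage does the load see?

V_out ≈ 0.941 mV

R2 ‖ R_L = (1.64 × 1.06)/(1.64 + 1.06) = 0.6439 Ω.
Now apply the divider: V_out = 31.2 × 0.03017 = 0.9412 mV.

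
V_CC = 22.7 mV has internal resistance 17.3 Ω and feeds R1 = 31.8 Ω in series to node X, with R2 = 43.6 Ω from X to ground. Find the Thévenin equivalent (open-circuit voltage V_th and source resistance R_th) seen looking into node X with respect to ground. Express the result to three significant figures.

R1' = 17.3 + 31.8 = 49.10 Ω (source resistance + R1).
With X open, the divider is unloaded: V_th = 22.7 × 43.6/92.70 = 10.68 mV.
With V_CC suppressed (replaced by a short), R_th = R1' ‖ R2 = (49.10 × 43.6)/(49.10 + 43.6) = 23.09 Ω.

V_th ≈ 10.7 mV, R_th ≈ 23.1 Ω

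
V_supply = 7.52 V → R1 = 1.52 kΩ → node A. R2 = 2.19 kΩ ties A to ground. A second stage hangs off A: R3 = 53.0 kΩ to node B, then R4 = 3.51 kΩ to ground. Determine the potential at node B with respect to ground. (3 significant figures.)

V_B ≈ 0.271 V

Node A sees R2 in parallel with the series input of stage 2, R3 + R4 = 56.51 kΩ.
R2 ‖ (R3+R4) = 2.108 kΩ.
First divider: V_A = V_supply · 2.108/(1.52 + 2.108) = 4.370 V.
V_B = V_A × 0.06211 = 0.2714 V.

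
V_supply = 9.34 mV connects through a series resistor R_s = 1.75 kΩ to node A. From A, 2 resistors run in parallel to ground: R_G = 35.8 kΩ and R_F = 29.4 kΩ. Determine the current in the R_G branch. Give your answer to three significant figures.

I ≈ 0.235 µA

Parallel bank: R_p = 1/(1/35.8 + 1/29.4) = 16.14 kΩ.
V_A by voltage divider: V_A = 9.34 × 16.14/(1.75 + 16.14) = 8.427 mV.
I(R_G) = V_A / R_G = 8.427/35.8 = 0.2354 µA.
(Check via current divider: I_total = 0.5220 µA; share G_k/ΣG = 0.4509 → same result.)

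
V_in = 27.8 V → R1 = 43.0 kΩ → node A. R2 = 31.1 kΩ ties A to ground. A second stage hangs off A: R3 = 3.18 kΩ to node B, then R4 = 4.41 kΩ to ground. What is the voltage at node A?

V_A ≈ 3.45 V

Node A sees R2 in parallel with the series input of stage 2, R3 + R4 = 7.590 kΩ.
R2 ‖ (R3+R4) = 6.101 kΩ.
So V_A = 27.8 × 0.1243 = 3.454 V.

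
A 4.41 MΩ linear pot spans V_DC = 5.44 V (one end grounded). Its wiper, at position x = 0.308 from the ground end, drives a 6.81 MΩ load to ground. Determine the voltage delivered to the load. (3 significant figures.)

The pot divides into 3.052 MΩ above the wiper and 1.358 MΩ below.
R_L loads the lower segment: effective lower R = 1.132 MΩ.
Then V_out = V_DC · 1.132/(3.052 + 1.132) = 1.472 V.
(Unloaded: V_out = x·V_DC = 1.68 V.)

V_out ≈ 1.47 V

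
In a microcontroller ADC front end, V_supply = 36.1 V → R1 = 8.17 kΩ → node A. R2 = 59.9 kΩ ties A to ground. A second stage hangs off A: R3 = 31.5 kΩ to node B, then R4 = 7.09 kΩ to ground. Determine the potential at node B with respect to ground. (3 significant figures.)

V_B ≈ 4.92 V

Looking into the second stage from A: R3 + R4 = 38.59 kΩ appears in parallel with R2.
Effective lower resistance at A: R2 ‖ 38.59 = 23.47 kΩ.
So V_A = 36.1 × 0.7418 = 26.78 V.
V_B = V_A × 0.1837 = 4.920 V.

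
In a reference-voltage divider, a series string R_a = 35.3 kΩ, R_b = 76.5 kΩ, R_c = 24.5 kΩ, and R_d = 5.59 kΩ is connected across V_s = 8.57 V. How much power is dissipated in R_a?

Series current I = V_s/ΣR = 8.57/141.9 = 0.06040 mA.
P = I²R = 0.003648 × 35.3 = 0.1288 mW.

P ≈ 0.129 mW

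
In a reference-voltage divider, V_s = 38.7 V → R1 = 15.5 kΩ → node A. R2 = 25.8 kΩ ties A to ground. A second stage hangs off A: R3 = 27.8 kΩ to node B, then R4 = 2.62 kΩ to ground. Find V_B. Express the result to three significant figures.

V_B ≈ 1.58 V

Looking into the second stage from A: R3 + R4 = 30.42 kΩ appears in parallel with R2.
R2 ‖ (R3+R4) = 13.96 kΩ.
So V_A = 38.7 × 0.4739 = 18.34 V.
Stage 2 is unloaded, so V_B = V_A · R4/(R3+R4) = 18.34 × 2.62/30.42 = 1.579 V.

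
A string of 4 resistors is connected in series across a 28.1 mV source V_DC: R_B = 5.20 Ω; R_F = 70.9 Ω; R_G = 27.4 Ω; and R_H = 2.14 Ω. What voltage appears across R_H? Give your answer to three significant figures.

Series total: ΣR = 5.20 + 70.9 + 27.4 + 2.14 = 105.6 Ω.
By the voltage-divider rule, V = 28.1 × 2.140/105.6 = 0.5692 mV.

V ≈ 0.569 mV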